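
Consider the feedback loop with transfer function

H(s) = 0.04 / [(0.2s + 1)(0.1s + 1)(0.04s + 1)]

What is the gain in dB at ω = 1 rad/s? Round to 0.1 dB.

At ω = 1 rad/s:
pole (1 + j1·0.2) = 1 + j0.2 → |·| ≈ 1.0198, ∠ ≈ 11.31°
pole (1 + j1·0.1) = 1 + j0.1 → |·| ≈ 1.005, ∠ ≈ 5.71°
pole (1 + j1·0.04) = 1 + j0.04 → |·| ≈ 1.0008, ∠ ≈ 2.29°
|H| = 0.04 · 1 / (1.0198 · 1.005 · 1.0008) ≈ 0.038997
Gain = 20 log₁₀(0.038997) ≈ -28.18 dB

-28.2 dB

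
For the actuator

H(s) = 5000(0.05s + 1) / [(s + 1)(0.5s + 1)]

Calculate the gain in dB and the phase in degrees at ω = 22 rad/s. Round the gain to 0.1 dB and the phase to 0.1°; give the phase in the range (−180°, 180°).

29.7 dB, -124.5°

At ω = 22 rad/s:
zero (1 + j22·0.05) = 1 + j1.1 → |·| ≈ 1.4866, ∠ ≈ 47.73°
pole (1 + j22·1) = 1 + j22 → |·| ≈ 22.023, ∠ ≈ 87.40°
pole (1 + j22·0.5) = 1 + j11 → |·| ≈ 11.045, ∠ ≈ 84.81°
|H| = 5000 · 1.4866 / (22.023 · 11.045) ≈ 30.558
Gain = 20 log₁₀(30.558) ≈ 29.70 dB
∠H = (47.73°) − (87.40° + 84.81°) = -124.48°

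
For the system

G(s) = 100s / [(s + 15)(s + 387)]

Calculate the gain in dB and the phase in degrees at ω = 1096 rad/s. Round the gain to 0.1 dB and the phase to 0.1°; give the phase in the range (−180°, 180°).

At s = jω = j1096:
zero at origin: s = j1096 → |·| = 1096, ∠ = 90.00°
pole (s+15): 15 + j1096 → |·| = √(15²+1096²) = √1201441 ≈ 1096.1, ∠ = arctan(1096/15) ≈ 89.22°
pole (s+387): 387 + j1096 → |·| = √(387²+1096²) = √1350985 ≈ 1162.3, ∠ = arctan(1096/387) ≈ 70.55°
|G| = 100 · 1096 / 1.274e+06 ≈ 0.086028
Gain = 20 log₁₀(0.086028) ≈ -21.31 dB
∠G = 90.00° − 159.77° = -69.77°

-21.3 dB, -69.8°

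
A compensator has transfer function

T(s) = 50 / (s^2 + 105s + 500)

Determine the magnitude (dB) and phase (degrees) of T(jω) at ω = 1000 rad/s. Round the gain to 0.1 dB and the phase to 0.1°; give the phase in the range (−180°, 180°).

Substitute s = j1000:
Numerator: 50 = 50 + j0
Denominator: (j1000)^2 + 105(j1000) + 500 = -999500 + j105000
|N| = √(50² + 0²) ≈ 50, ∠N ≈ 0.00°
|D| = √(999500² + 105000²) ≈ 1.005e+06, ∠D ≈ 174.00°
|T| = 50 / 1.005e+06 ≈ 4.9751e-05
Gain = 20 log₁₀(4.9751e-05) ≈ -86.06 dB
∠T = 0.00° − 174.00° = -174.00°

-86.1 dB, -174.0°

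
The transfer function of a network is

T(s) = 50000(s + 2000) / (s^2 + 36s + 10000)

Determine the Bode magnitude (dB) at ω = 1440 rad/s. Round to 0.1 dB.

At s = jω = j1440:
zero (s+2000): 2000 + j1440 → |·| = √(2000²+1440²) = √6073600 ≈ 2464.5, ∠ = arctan(1440/2000) ≈ 35.75°
quadratic: (j1440)² + 36·j1440 + 10000 = -2063600 + j51840 → |·| ≈ 2.0643e+06, ∠ ≈ 178.56°
|T| = 50000 · 2464.5 / 2.0643e+06 ≈ 59.693
Gain = 20 log₁₀(59.693) ≈ 35.52 dB

35.5 dB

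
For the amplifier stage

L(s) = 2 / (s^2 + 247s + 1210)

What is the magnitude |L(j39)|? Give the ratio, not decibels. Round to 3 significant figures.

Substitute s = j39:
Numerator: 2 = 2 + j0
Denominator: (j39)^2 + 247(j39) + 1210 = -311 + j9633
|N| = √(2² + 0²) ≈ 2, ∠N ≈ 0.00°
|D| = √(311² + 9633²) ≈ 9638, ∠D ≈ 91.85°
|L| = 2 / 9638 ≈ 0.00020751

0.000208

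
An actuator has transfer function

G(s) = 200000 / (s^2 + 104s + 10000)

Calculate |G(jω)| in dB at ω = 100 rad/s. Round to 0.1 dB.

At s = jω = j100:
quadratic: (j100)² + 104·j100 + 10000 = 0 + j10400 → |·| ≈ 10400, ∠ ≈ 90.00°
|G| = 200000 / 10400 ≈ 19.231
Gain = 20 log₁₀(19.231) ≈ 25.68 dB

25.7 dB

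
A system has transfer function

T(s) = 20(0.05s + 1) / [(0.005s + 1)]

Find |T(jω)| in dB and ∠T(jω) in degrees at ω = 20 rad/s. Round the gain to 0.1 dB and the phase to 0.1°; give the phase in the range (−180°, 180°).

At ω = 20 rad/s:
zero (1 + j20·0.05) = 1 + j1 → |·| ≈ 1.4142, ∠ ≈ 45.00°
pole (1 + j20·0.005) = 1 + j0.1 → |·| ≈ 1.005, ∠ ≈ 5.71°
|T| = 20 · 1.4142 / (1.005) ≈ 28.143
Gain = 20 log₁₀(28.143) ≈ 28.99 dB
∠T = (45.00°) − (5.71°) = 39.29°

29.0 dB, 39.3°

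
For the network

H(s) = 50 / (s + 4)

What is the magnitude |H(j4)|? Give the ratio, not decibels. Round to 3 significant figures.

8.84

At s = jω = j4:
pole (s+4): 4 + j4 → |·| = √(4²+4²) = √32 ≈ 5.6569, ∠ = arctan(4/4) ≈ 45.00°
|H| = 50 / 5.6569 ≈ 8.8388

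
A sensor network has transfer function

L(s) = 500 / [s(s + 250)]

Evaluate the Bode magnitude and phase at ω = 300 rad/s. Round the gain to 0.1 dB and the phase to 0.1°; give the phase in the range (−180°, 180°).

At s = jω = j300:
pole (s+250): 250 + j300 → |·| = √(250²+300²) = √152500 ≈ 390.51, ∠ = arctan(300/250) ≈ 50.19°
pole at origin: |s| = 300, ∠ = 90.00° (in denominator)
|L| = 500 / 1.1715e+05 ≈ 0.004268
Gain = 20 log₁₀(0.004268) ≈ -47.40 dB
∠L = 0.00° − 140.19° = -140.19°

-47.4 dB, -140.2°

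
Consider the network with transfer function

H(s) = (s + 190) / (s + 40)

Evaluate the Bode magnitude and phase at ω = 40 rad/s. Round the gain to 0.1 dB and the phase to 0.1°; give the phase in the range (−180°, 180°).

10.7 dB, -33.1°

At s = jω = j40:
zero (s+190): 190 + j40 → |·| = √(190²+40²) = √37700 ≈ 194.16, ∠ = arctan(40/190) ≈ 11.89°
pole (s+40): 40 + j40 → |·| = √(40²+40²) = √3200 ≈ 56.569, ∠ = arctan(40/40) ≈ 45.00°
|H| = 1 · 194.16 / 56.569 ≈ 3.4323
Gain = 20 log₁₀(3.4323) ≈ 10.71 dB
∠H = 11.89° − 45.00° = -33.11°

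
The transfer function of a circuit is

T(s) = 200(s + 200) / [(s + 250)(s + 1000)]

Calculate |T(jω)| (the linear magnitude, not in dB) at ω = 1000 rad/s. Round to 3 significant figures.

At s = jω = j1000:
zero (s+200): 200 + j1000 → |·| = √(200²+1000²) = √1040000 ≈ 1019.8, ∠ = arctan(1000/200) ≈ 78.69°
pole (s+250): 250 + j1000 → |·| = √(250²+1000²) = √1062500 ≈ 1030.8, ∠ = arctan(1000/250) ≈ 75.96°
pole (s+1000): 1000 + j1000 → |·| = √(1000²+1000²) = √2000000 ≈ 1414.2, ∠ = arctan(1000/1000) ≈ 45.00°
|T| = 200 · 1019.8 / 1.4578e+06 ≈ 0.13991

0.140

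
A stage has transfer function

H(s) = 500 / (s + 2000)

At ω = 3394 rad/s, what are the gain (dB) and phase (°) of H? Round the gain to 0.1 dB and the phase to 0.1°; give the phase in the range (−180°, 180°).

Substitute s = j3394:
Numerator: 500 = 500 + j0
Denominator: (j3394) + 2000 = 2000 + j3394
|N| = √(500² + 0²) ≈ 500, ∠N ≈ 0.00°
|D| = √(2000² + 3394²) ≈ 3939.4, ∠D ≈ 59.49°
|H| = 500 / 3939.4 ≈ 0.12692
Gain = 20 log₁₀(0.12692) ≈ -17.93 dB
∠H = 0.00° − 59.49° = -59.49°

-17.9 dB, -59.5°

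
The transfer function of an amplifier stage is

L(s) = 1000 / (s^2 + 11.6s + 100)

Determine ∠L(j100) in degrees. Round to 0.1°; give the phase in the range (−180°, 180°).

-173.3°

At s = jω = j100:
quadratic: (j100)² + 11.6·j100 + 100 = -9900 + j1160 → |·| ≈ 9967.7, ∠ ≈ 173.32°
∠L = 0.00° − 173.32° = -173.32°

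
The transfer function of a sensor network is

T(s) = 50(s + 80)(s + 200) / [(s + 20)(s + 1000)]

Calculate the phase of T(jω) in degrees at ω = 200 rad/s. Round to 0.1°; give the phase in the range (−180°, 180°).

At s = jω = j200:
zero (s+80): 80 + j200 → |·| = √(80²+200²) = √46400 ≈ 215.41, ∠ = arctan(200/80) ≈ 68.20°
zero (s+200): 200 + j200 → |·| = √(200²+200²) = √80000 ≈ 282.84, ∠ = arctan(200/200) ≈ 45.00°
pole (s+20): 20 + j200 → |·| = √(20²+200²) = √40400 ≈ 201, ∠ = arctan(200/20) ≈ 84.29°
pole (s+1000): 1000 + j200 → |·| = √(1000²+200²) = √1040000 ≈ 1019.8, ∠ = arctan(200/1000) ≈ 11.31°
∠T = 113.20° − 95.60° = 17.60°

17.6°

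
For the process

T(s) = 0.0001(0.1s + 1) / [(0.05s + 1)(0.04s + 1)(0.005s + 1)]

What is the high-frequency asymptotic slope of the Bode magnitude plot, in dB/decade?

Each pole contributes −20 dB/decade at high frequency; each zero contributes +20 dB/decade.
Net: 1 zero(s) − 3 pole(s) → -40 dB/decade.

-40 dB/decade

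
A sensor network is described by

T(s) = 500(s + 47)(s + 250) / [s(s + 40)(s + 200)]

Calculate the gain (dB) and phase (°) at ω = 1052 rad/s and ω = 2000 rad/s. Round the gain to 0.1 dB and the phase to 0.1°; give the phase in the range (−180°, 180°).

ω = 1052: -6.4 dB, -93.0°; ω = 2000: -12.0 dB, -91.6°

At s = jω = j1052:
zero (s+47): 47 + j1052 → |·| = √(47²+1052²) = √1108913 ≈ 1053, ∠ = arctan(1052/47) ≈ 87.44°
zero (s+250): 250 + j1052 → |·| = √(250²+1052²) = √1169204 ≈ 1081.3, ∠ = arctan(1052/250) ≈ 76.63°
pole (s+40): 40 + j1052 → |·| = √(40²+1052²) = √1108304 ≈ 1052.8, ∠ = arctan(1052/40) ≈ 87.82°
pole (s+200): 200 + j1052 → |·| = √(200²+1052²) = √1146704 ≈ 1070.8, ∠ = arctan(1052/200) ≈ 79.24°
pole at origin: |s| = 1052, ∠ = 90.00° (in denominator)
|T| = 500 · 1.1386e+06 / 1.186e+09 ≈ 0.48002
Gain = 20 log₁₀(0.48002) ≈ -6.37 dB
∠T = 164.07° − 257.06° = -92.99°

At s = jω = j2000:
zero (s+47): 47 + j2000 → |·| = √(47²+2000²) = √4002209 ≈ 2000.6, ∠ = arctan(2000/47) ≈ 88.65°
zero (s+250): 250 + j2000 → |·| = √(250²+2000²) = √4062500 ≈ 2015.6, ∠ = arctan(2000/250) ≈ 82.87°
pole (s+40): 40 + j2000 → |·| = √(40²+2000²) = √4001600 ≈ 2000.4, ∠ = arctan(2000/40) ≈ 88.85°
pole (s+200): 200 + j2000 → |·| = √(200²+2000²) = √4040000 ≈ 2010, ∠ = arctan(2000/200) ≈ 84.29°
pole at origin: |s| = 2000, ∠ = 90.00° (in denominator)
|T| = 500 · 4.0324e+06 / 8.0416e+09 ≈ 0.25072
Gain = 20 log₁₀(0.25072) ≈ -12.02 dB
∠T = 171.52° − 263.14° = -91.62°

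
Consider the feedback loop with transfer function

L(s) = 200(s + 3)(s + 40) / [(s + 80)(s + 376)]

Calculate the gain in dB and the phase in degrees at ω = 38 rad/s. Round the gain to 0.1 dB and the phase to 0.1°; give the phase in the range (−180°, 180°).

22.0 dB, 97.8°

At s = jω = j38:
zero (s+3): 3 + j38 → |·| = √(3²+38²) = √1453 ≈ 38.118, ∠ = arctan(38/3) ≈ 85.49°
zero (s+40): 40 + j38 → |·| = √(40²+38²) = √3044 ≈ 55.172, ∠ = arctan(38/40) ≈ 43.53°
pole (s+80): 80 + j38 → |·| = √(80²+38²) = √7844 ≈ 88.566, ∠ = arctan(38/80) ≈ 25.41°
pole (s+376): 376 + j38 → |·| = √(376²+38²) = √142820 ≈ 377.92, ∠ = arctan(38/376) ≈ 5.77°
|L| = 200 · 2103 / 33471 ≈ 12.566
Gain = 20 log₁₀(12.566) ≈ 21.98 dB
∠L = 129.02° − 31.18° = 97.84°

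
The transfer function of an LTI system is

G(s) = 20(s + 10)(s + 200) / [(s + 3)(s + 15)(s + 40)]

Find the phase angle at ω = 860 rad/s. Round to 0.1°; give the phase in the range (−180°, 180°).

At s = jω = j860:
zero (s+10): 10 + j860 → |·| = √(10²+860²) = √739700 ≈ 860.06, ∠ = arctan(860/10) ≈ 89.33°
zero (s+200): 200 + j860 → |·| = √(200²+860²) = √779600 ≈ 882.95, ∠ = arctan(860/200) ≈ 76.91°
pole (s+3): 3 + j860 → |·| = √(3²+860²) = √739609 ≈ 860.01, ∠ = arctan(860/3) ≈ 89.80°
pole (s+15): 15 + j860 → |·| = √(15²+860²) = √739825 ≈ 860.13, ∠ = arctan(860/15) ≈ 89.00°
pole (s+40): 40 + j860 → |·| = √(40²+860²) = √741200 ≈ 860.93, ∠ = arctan(860/40) ≈ 87.34°
∠G = 166.24° − 266.14° = -99.90°

-99.9°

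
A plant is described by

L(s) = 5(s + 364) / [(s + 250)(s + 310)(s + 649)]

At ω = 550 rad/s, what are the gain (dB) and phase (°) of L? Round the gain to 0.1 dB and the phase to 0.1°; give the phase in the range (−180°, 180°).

-99.9 dB, -109.9°

At s = jω = j550:
zero (s+364): 364 + j550 → |·| = √(364²+550²) = √434996 ≈ 659.54, ∠ = arctan(550/364) ≈ 56.50°
pole (s+250): 250 + j550 → |·| = √(250²+550²) = √365000 ≈ 604.15, ∠ = arctan(550/250) ≈ 65.56°
pole (s+310): 310 + j550 → |·| = √(310²+550²) = √398600 ≈ 631.35, ∠ = arctan(550/310) ≈ 60.59°
pole (s+649): 649 + j550 → |·| = √(649²+550²) = √723701 ≈ 850.71, ∠ = arctan(550/649) ≈ 40.28°
|L| = 5 · 659.54 / 3.2449e+08 ≈ 1.0163e-05
Gain = 20 log₁₀(1.0163e-05) ≈ -99.86 dB
∠L = 56.50° − 166.43° = -109.93°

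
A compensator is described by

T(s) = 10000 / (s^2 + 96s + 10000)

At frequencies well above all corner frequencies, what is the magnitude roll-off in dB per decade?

-40 dB/decade

Each pole contributes −20 dB/decade at high frequency; each zero contributes +20 dB/decade.
Net: 0 zero(s) − 2 pole(s) → -40 dB/decade.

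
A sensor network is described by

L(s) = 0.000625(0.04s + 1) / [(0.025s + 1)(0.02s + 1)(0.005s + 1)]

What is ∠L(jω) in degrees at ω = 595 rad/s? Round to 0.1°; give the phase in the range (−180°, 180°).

-155.2°

At ω = 595 rad/s:
zero (1 + j595·0.04) = 1 + j23.8 → |·| ≈ 23.821, ∠ ≈ 87.59°
pole (1 + j595·0.025) = 1 + j14.875 → |·| ≈ 14.909, ∠ ≈ 86.15°
pole (1 + j595·0.02) = 1 + j11.9 → |·| ≈ 11.942, ∠ ≈ 85.20°
pole (1 + j595·0.005) = 1 + j2.975 → |·| ≈ 3.1386, ∠ ≈ 71.42°
∠L = (87.59°) − (86.15° + 85.20° + 71.42°) = -155.18°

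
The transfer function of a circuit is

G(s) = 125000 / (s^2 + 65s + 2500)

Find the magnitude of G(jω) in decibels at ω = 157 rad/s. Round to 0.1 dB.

At s = jω = j157:
quadratic: (j157)² + 65·j157 + 2500 = -22149 + j10205 → |·| ≈ 24387, ∠ ≈ 155.26°
|G| = 125000 / 24387 ≈ 5.1257
Gain = 20 log₁₀(5.1257) ≈ 14.20 dB

14.2 dB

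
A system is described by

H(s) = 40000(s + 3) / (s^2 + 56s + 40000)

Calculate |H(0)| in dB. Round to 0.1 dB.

9.5 dB

H(0) = 40000·3 / 40000 = 3
20 log₁₀(3) ≈ 9.54 dB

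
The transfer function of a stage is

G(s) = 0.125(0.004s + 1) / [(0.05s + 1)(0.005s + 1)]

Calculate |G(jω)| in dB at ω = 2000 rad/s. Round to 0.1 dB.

At ω = 2000 rad/s:
zero (1 + j2000·0.004) = 1 + j8 → |·| ≈ 8.0623, ∠ ≈ 82.87°
pole (1 + j2000·0.05) = 1 + j100 → |·| ≈ 100, ∠ ≈ 89.43°
pole (1 + j2000·0.005) = 1 + j10 → |·| ≈ 10.05, ∠ ≈ 84.29°
|G| = 0.125 · 8.0623 / (100 · 10.05) ≈ 0.0010028
Gain = 20 log₁₀(0.0010028) ≈ -59.98 dB

-60.0 dB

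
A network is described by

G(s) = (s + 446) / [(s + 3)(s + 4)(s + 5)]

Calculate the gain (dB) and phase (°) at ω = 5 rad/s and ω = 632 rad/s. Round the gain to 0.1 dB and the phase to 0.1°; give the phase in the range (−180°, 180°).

ω = 5: 4.6 dB, -154.7°; ω = 632: -110.3 dB, 145.9°

At s = jω = j5:
zero (s+446): 446 + j5 → |·| = √(446²+5²) = √198941 ≈ 446.03, ∠ = arctan(5/446) ≈ 0.64°
pole (s+3): 3 + j5 → |·| = √(3²+5²) = √34 ≈ 5.831, ∠ = arctan(5/3) ≈ 59.04°
pole (s+4): 4 + j5 → |·| = √(4²+5²) = √41 ≈ 6.4031, ∠ = arctan(5/4) ≈ 51.34°
pole (s+5): 5 + j5 → |·| = √(5²+5²) = √50 ≈ 7.0711, ∠ = arctan(5/5) ≈ 45.00°
|G| = 1 · 446.03 / 264.01 ≈ 1.6894
Gain = 20 log₁₀(1.6894) ≈ 4.55 dB
∠G = 0.64° − 155.38° = -154.74°

At s = jω = j632:
zero (s+446): 446 + j632 → |·| = √(446²+632²) = √598340 ≈ 773.52, ∠ = arctan(632/446) ≈ 54.79°
pole (s+3): 3 + j632 → |·| = √(3²+632²) = √399433 ≈ 632.01, ∠ = arctan(632/3) ≈ 89.73°
pole (s+4): 4 + j632 → |·| = √(4²+632²) = √399440 ≈ 632.01, ∠ = arctan(632/4) ≈ 89.64°
pole (s+5): 5 + j632 → |·| = √(5²+632²) = √399449 ≈ 632.02, ∠ = arctan(632/5) ≈ 89.55°
|G| = 1 · 773.52 / 2.5245e+08 ≈ 3.0641e-06
Gain = 20 log₁₀(3.0641e-06) ≈ -110.27 dB
∠G = 54.79° − 268.92° = -214.13° ≡ 145.87° (principal value)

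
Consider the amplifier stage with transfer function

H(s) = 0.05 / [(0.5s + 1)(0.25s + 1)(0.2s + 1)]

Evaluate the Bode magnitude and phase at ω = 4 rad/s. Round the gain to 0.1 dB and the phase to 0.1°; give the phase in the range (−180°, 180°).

At ω = 4 rad/s:
pole (1 + j4·0.5) = 1 + j2 → |·| ≈ 2.2361, ∠ ≈ 63.43°
pole (1 + j4·0.25) = 1 + j1 → |·| ≈ 1.4142, ∠ ≈ 45.00°
pole (1 + j4·0.2) = 1 + j0.8 → |·| ≈ 1.2806, ∠ ≈ 38.66°
|H| = 0.05 · 1 / (2.2361 · 1.4142 · 1.2806) ≈ 0.012347
Gain = 20 log₁₀(0.012347) ≈ -38.17 dB
∠H = (0°) − (63.43° + 45.00° + 38.66°) = -147.09°

-38.2 dB, -147.1°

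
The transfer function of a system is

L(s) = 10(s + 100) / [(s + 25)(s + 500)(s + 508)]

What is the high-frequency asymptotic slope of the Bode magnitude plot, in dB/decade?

Each pole contributes −20 dB/decade at high frequency; each zero contributes +20 dB/decade.
Net: 1 zero(s) − 3 pole(s) → -40 dB/decade.

-40 dB/decade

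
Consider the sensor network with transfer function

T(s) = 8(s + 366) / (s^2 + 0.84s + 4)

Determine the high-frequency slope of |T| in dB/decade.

-20 dB/decade

Each pole contributes −20 dB/decade at high frequency; each zero contributes +20 dB/decade.
Net: 1 zero(s) − 2 pole(s) → -20 dB/decade.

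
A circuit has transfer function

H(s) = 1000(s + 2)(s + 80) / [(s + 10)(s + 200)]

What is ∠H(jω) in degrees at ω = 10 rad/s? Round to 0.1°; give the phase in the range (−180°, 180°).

At s = jω = j10:
zero (s+2): 2 + j10 → |·| = √(2²+10²) = √104 ≈ 10.198, ∠ = arctan(10/2) ≈ 78.69°
zero (s+80): 80 + j10 → |·| = √(80²+10²) = √6500 ≈ 80.623, ∠ = arctan(10/80) ≈ 7.13°
pole (s+10): 10 + j10 → |·| = √(10²+10²) = √200 ≈ 14.142, ∠ = arctan(10/10) ≈ 45.00°
pole (s+200): 200 + j10 → |·| = √(200²+10²) = √40100 ≈ 200.25, ∠ = arctan(10/200) ≈ 2.86°
∠H = 85.82° − 47.86° = 37.96°

38.0°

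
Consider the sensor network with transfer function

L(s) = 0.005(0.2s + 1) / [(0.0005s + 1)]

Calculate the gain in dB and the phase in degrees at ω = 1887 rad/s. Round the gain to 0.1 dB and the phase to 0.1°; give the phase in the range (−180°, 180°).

2.8 dB, 46.5°

At ω = 1887 rad/s:
zero (1 + j1887·0.2) = 1 + j377.4 → |·| ≈ 377.4, ∠ ≈ 89.85°
pole (1 + j1887·0.0005) = 1 + j0.9435 → |·| ≈ 1.3748, ∠ ≈ 43.33°
|L| = 0.005 · 377.4 / (1.3748) ≈ 1.3726
Gain = 20 log₁₀(1.3726) ≈ 2.75 dB
∠L = (89.85°) − (43.33°) = 46.52°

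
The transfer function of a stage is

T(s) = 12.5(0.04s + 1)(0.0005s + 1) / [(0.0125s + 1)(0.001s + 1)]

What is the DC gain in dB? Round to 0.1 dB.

T(0) = 12.5 · 1 / 1 = 12.5
20 log₁₀(12.5) ≈ 21.94 dB

21.9 dB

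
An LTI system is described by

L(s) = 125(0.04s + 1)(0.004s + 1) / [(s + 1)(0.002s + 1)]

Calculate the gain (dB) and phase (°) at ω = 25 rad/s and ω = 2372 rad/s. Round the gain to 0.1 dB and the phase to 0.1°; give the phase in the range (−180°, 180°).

ω = 25: 17.0 dB, -39.9°; ω = 2372: 19.9 dB, 5.3°

At ω = 25 rad/s:
zero (1 + j25·0.04) = 1 + j1 → |·| ≈ 1.4142, ∠ ≈ 45.00°
zero (1 + j25·0.004) = 1 + j0.1 → |·| ≈ 1.005, ∠ ≈ 5.71°
pole (1 + j25·1) = 1 + j25 → |·| ≈ 25.02, ∠ ≈ 87.71°
pole (1 + j25·0.002) = 1 + j0.05 → |·| ≈ 1.0012, ∠ ≈ 2.86°
|L| = 125 · 1.4142 · 1.005 / (25.02 · 1.0012) ≈ 7.0922
Gain = 20 log₁₀(7.0922) ≈ 17.02 dB
∠L = (45.00° + 5.71°) − (87.71° + 2.86°) = -39.86°

At ω = 2372 rad/s:
zero (1 + j2372·0.04) = 1 + j94.88 → |·| ≈ 94.885, ∠ ≈ 89.40°
zero (1 + j2372·0.004) = 1 + j9.488 → |·| ≈ 9.5406, ∠ ≈ 83.98°
pole (1 + j2372·1) = 1 + j2372 → |·| ≈ 2372, ∠ ≈ 89.98°
pole (1 + j2372·0.002) = 1 + j4.744 → |·| ≈ 4.8483, ∠ ≈ 78.10°
|L| = 125 · 94.885 · 9.5406 / (2372 · 4.8483) ≈ 9.8396
Gain = 20 log₁₀(9.8396) ≈ 19.86 dB
∠L = (89.40° + 83.98°) − (89.98° + 78.10°) = 5.30°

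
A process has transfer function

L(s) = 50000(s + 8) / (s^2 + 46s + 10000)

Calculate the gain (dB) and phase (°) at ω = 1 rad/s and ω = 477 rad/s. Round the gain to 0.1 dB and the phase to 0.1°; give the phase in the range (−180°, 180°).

At s = jω = j1:
zero (s+8): 8 + j1 → |·| = √(8²+1²) = √65 ≈ 8.0623, ∠ = arctan(1/8) ≈ 7.13°
quadratic: (j1)² + 46·j1 + 10000 = 9999 + j46 → |·| ≈ 9999.1, ∠ ≈ 0.26°
|L| = 50000 · 8.0623 / 9999.1 ≈ 40.315
Gain = 20 log₁₀(40.315) ≈ 32.11 dB
∠L = 7.13° − 0.26° = 6.87°

At s = jω = j477:
zero (s+8): 8 + j477 → |·| = √(8²+477²) = √227593 ≈ 477.07, ∠ = arctan(477/8) ≈ 89.04°
quadratic: (j477)² + 46·j477 + 10000 = -217529 + j21942 → |·| ≈ 2.1863e+05, ∠ ≈ 174.24°
|L| = 50000 · 477.07 / 2.1863e+05 ≈ 109.1
Gain = 20 log₁₀(109.1) ≈ 40.76 dB
∠L = 89.04° − 174.24° = -85.20°

ω = 1: 32.1 dB, 6.9°; ω = 477: 40.8 dB, -85.2°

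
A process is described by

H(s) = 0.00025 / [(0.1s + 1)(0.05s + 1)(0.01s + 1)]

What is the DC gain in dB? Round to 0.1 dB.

H(0) = 0.00025 · 1 / 1 = 0.00025
20 log₁₀(0.00025) ≈ -72.04 dB

-72.0 dB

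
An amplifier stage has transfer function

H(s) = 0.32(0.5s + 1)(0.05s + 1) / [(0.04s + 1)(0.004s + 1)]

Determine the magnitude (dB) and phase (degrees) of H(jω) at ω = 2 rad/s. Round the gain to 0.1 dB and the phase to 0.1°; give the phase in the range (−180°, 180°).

At ω = 2 rad/s:
zero (1 + j2·0.5) = 1 + j1 → |·| ≈ 1.4142, ∠ ≈ 45.00°
zero (1 + j2·0.05) = 1 + j0.1 → |·| ≈ 1.005, ∠ ≈ 5.71°
pole (1 + j2·0.04) = 1 + j0.08 → |·| ≈ 1.0032, ∠ ≈ 4.57°
pole (1 + j2·0.004) = 1 + j0.008 → |·| ≈ 1, ∠ ≈ 0.46°
|H| = 0.32 · 1.4142 · 1.005 / (1.0032 · 1) ≈ 0.45336
Gain = 20 log₁₀(0.45336) ≈ -6.87 dB
∠H = (45.00° + 5.71°) − (4.57° + 0.46°) = 45.68°

-6.9 dB, 45.7°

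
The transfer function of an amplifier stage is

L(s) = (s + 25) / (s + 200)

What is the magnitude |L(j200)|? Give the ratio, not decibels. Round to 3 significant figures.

0.713

At s = jω = j200:
zero (s+25): 25 + j200 → |·| = √(25²+200²) = √40625 ≈ 201.56, ∠ = arctan(200/25) ≈ 82.87°
pole (s+200): 200 + j200 → |·| = √(200²+200²) = √80000 ≈ 282.84, ∠ = arctan(200/200) ≈ 45.00°
|L| = 1 · 201.56 / 282.84 ≈ 0.71263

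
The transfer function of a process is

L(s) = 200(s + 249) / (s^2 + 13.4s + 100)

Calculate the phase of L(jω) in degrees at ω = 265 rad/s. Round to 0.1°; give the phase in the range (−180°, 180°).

At s = jω = j265:
zero (s+249): 249 + j265 → |·| = √(249²+265²) = √132226 ≈ 363.63, ∠ = arctan(265/249) ≈ 46.78°
quadratic: (j265)² + 13.4·j265 + 100 = -70125 + j3551 → |·| ≈ 70215, ∠ ≈ 177.10°
∠L = 46.78° − 177.10° = -130.32°

-130.3°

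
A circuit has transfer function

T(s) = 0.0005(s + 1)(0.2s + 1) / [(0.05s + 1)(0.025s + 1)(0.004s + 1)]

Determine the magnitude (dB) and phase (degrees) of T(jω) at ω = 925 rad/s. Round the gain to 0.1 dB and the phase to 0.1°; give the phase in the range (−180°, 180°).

-33.6 dB, -71.5°

At ω = 925 rad/s:
zero (1 + j925·1) = 1 + j925 → |·| ≈ 925, ∠ ≈ 89.94°
zero (1 + j925·0.2) = 1 + j185 → |·| ≈ 185, ∠ ≈ 89.69°
pole (1 + j925·0.05) = 1 + j46.25 → |·| ≈ 46.261, ∠ ≈ 88.76°
pole (1 + j925·0.025) = 1 + j23.125 → |·| ≈ 23.147, ∠ ≈ 87.52°
pole (1 + j925·0.004) = 1 + j3.7 → |·| ≈ 3.8328, ∠ ≈ 74.88°
|T| = 0.0005 · 925 · 185 / (46.261 · 23.147 · 3.8328) ≈ 0.020848
Gain = 20 log₁₀(0.020848) ≈ -33.62 dB
∠T = (89.94° + 89.69°) − (88.76° + 87.52° + 74.88°) = -71.53°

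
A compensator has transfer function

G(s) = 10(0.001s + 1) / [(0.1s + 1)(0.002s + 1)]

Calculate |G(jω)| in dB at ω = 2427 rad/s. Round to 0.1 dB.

-33.2 dB

At ω = 2427 rad/s:
zero (1 + j2427·0.001) = 1 + j2.427 → |·| ≈ 2.6249, ∠ ≈ 67.61°
pole (1 + j2427·0.1) = 1 + j242.7 → |·| ≈ 242.7, ∠ ≈ 89.76°
pole (1 + j2427·0.002) = 1 + j4.854 → |·| ≈ 4.9559, ∠ ≈ 78.36°
|G| = 10 · 2.6249 / (242.7 · 4.9559) ≈ 0.021823
Gain = 20 log₁₀(0.021823) ≈ -33.22 dB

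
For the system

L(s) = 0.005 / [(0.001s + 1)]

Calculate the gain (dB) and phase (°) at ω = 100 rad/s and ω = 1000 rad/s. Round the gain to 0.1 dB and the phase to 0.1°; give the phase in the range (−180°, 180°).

ω = 100: -46.1 dB, -5.7°; ω = 1000: -49.0 dB, -45.0°

At ω = 100 rad/s:
pole (1 + j100·0.001) = 1 + j0.1 → |·| ≈ 1.005, ∠ ≈ 5.71°
|L| = 0.005 · 1 / (1.005) ≈ 0.0049751
Gain = 20 log₁₀(0.0049751) ≈ -46.06 dB
∠L = (0°) − (5.71°) = -5.71°

At ω = 1000 rad/s:
pole (1 + j1000·0.001) = 1 + j1 → |·| ≈ 1.4142, ∠ ≈ 45.00°
|L| = 0.005 · 1 / (1.4142) ≈ 0.0035356
Gain = 20 log₁₀(0.0035356) ≈ -49.03 dB
∠L = (0°) − (45.00°) = -45.00°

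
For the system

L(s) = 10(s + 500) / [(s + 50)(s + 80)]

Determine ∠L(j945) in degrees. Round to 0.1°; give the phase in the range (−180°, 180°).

At s = jω = j945:
zero (s+500): 500 + j945 → |·| = √(500²+945²) = √1143025 ≈ 1069.1, ∠ = arctan(945/500) ≈ 62.12°
pole (s+50): 50 + j945 → |·| = √(50²+945²) = √895525 ≈ 946.32, ∠ = arctan(945/50) ≈ 86.97°
pole (s+80): 80 + j945 → |·| = √(80²+945²) = √899425 ≈ 948.38, ∠ = arctan(945/80) ≈ 85.16°
∠L = 62.12° − 172.13° = -110.01°

-110.0°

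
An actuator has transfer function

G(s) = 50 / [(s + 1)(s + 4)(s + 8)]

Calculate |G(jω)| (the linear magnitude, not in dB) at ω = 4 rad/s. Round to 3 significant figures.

0.240

At s = jω = j4:
pole (s+1): 1 + j4 → |·| = √(1²+4²) = √17 ≈ 4.1231, ∠ = arctan(4/1) ≈ 75.96°
pole (s+4): 4 + j4 → |·| = √(4²+4²) = √32 ≈ 5.6569, ∠ = arctan(4/4) ≈ 45.00°
pole (s+8): 8 + j4 → |·| = √(8²+4²) = √80 ≈ 8.9443, ∠ = arctan(4/8) ≈ 26.57°
|G| = 50 / 208.62 ≈ 0.23967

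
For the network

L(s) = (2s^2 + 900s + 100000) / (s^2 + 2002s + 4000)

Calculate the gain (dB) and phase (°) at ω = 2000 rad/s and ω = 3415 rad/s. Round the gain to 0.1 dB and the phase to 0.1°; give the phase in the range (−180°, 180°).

Substitute s = j2000:
Numerator: 2(j2000)^2 + 900(j2000) + 100000 = -7900000 + j1800000
Denominator: (j2000)^2 + 2002(j2000) + 4000 = -3996000 + j4004000
|N| = √(7900000² + 1800000²) ≈ 8.1025e+06, ∠N ≈ 167.16°
|D| = √(3996000² + 4004000²) ≈ 5.6569e+06, ∠D ≈ 134.94°
|L| = 8.1025e+06 / 5.6569e+06 ≈ 1.4323
Gain = 20 log₁₀(1.4323) ≈ 3.12 dB
∠L = 167.16° − 134.94° = 32.22°

Substitute s = j3415:
Numerator: 2(j3415)^2 + 900(j3415) + 100000 = -23224450 + j3073500
Denominator: (j3415)^2 + 2002(j3415) + 4000 = -11658225 + j6836830
|N| = √(23224450² + 3073500²) ≈ 2.3427e+07, ∠N ≈ 172.46°
|D| = √(11658225² + 6836830²) ≈ 1.3515e+07, ∠D ≈ 149.61°
|L| = 2.3427e+07 / 1.3515e+07 ≈ 1.7334
Gain = 20 log₁₀(1.7334) ≈ 4.78 dB
∠L = 172.46° − 149.61° = 22.85°

ω = 2000: 3.1 dB, 32.2°; ω = 3415: 4.8 dB, 22.9°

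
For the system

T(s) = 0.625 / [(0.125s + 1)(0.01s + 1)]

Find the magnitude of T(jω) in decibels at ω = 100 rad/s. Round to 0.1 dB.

At ω = 100 rad/s:
pole (1 + j100·0.125) = 1 + j12.5 → |·| ≈ 12.54, ∠ ≈ 85.43°
pole (1 + j100·0.01) = 1 + j1 → |·| ≈ 1.4142, ∠ ≈ 45.00°
|T| = 0.625 · 1 / (12.54 · 1.4142) ≈ 0.035243
Gain = 20 log₁₀(0.035243) ≈ -29.06 dB

-29.1 dB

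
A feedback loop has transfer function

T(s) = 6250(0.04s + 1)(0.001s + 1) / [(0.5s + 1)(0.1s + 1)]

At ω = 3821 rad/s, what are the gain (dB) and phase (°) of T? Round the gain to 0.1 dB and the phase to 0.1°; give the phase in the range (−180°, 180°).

At ω = 3821 rad/s:
zero (1 + j3821·0.04) = 1 + j152.84 → |·| ≈ 152.84, ∠ ≈ 89.63°
zero (1 + j3821·0.001) = 1 + j3.821 → |·| ≈ 3.9497, ∠ ≈ 75.33°
pole (1 + j3821·0.5) = 1 + j1910.5 → |·| ≈ 1910.5, ∠ ≈ 89.97°
pole (1 + j3821·0.1) = 1 + j382.1 → |·| ≈ 382.1, ∠ ≈ 89.85°
|T| = 6250 · 152.84 · 3.9497 / (1910.5 · 382.1) ≈ 5.1684
Gain = 20 log₁₀(5.1684) ≈ 14.27 dB
∠T = (89.63° + 75.33°) − (89.97° + 89.85°) = -14.86°

14.3 dB, -14.9°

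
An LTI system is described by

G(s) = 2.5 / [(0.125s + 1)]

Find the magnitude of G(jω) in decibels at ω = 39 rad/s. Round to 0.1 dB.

-6.0 dB

At ω = 39 rad/s:
pole (1 + j39·0.125) = 1 + j4.875 → |·| ≈ 4.9765, ∠ ≈ 78.41°
|G| = 2.5 · 1 / (4.9765) ≈ 0.50236
Gain = 20 log₁₀(0.50236) ≈ -5.98 dB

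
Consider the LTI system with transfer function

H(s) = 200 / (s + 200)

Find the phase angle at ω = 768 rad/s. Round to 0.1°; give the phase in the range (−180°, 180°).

Substitute s = j768:
Numerator: 200 = 200 + j0
Denominator: (j768) + 200 = 200 + j768
|N| = √(200² + 0²) ≈ 200, ∠N ≈ 0.00°
|D| = √(200² + 768²) ≈ 793.61, ∠D ≈ 75.40°
∠H = 0.00° − 75.40° = -75.40°

-75.4°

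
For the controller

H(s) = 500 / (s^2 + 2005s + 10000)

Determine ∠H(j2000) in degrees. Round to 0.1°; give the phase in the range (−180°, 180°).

Substitute s = j2000:
Numerator: 500 = 500 + j0
Denominator: (j2000)^2 + 2005(j2000) + 10000 = -3990000 + j4010000
|N| = √(500² + 0²) ≈ 500, ∠N ≈ 0.00°
|D| = √(3990000² + 4010000²) ≈ 5.6569e+06, ∠D ≈ 134.86°
∠H = 0.00° − 134.86° = -134.86°

-134.9°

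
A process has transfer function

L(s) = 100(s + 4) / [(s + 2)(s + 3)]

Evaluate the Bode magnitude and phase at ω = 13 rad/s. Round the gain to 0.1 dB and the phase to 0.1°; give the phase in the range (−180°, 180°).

17.8 dB, -85.4°

At s = jω = j13:
zero (s+4): 4 + j13 → |·| = √(4²+13²) = √185 ≈ 13.601, ∠ = arctan(13/4) ≈ 72.90°
pole (s+2): 2 + j13 → |·| = √(2²+13²) = √173 ≈ 13.153, ∠ = arctan(13/2) ≈ 81.25°
pole (s+3): 3 + j13 → |·| = √(3²+13²) = √178 ≈ 13.342, ∠ = arctan(13/3) ≈ 77.01°
|L| = 100 · 13.601 / 175.49 ≈ 7.7503
Gain = 20 log₁₀(7.7503) ≈ 17.79 dB
∠L = 72.90° − 158.26° = -85.36°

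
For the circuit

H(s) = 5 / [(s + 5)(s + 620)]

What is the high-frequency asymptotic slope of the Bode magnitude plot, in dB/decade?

Each pole contributes −20 dB/decade at high frequency; each zero contributes +20 dB/decade.
Net: 0 zero(s) − 2 pole(s) → -40 dB/decade.

-40 dB/decade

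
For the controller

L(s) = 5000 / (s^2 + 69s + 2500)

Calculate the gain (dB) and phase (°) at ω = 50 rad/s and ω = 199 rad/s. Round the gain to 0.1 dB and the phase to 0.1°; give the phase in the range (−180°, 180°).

ω = 50: 3.2 dB, -90.0°; ω = 199: -18.0 dB, -159.7°

At s = jω = j50:
quadratic: (j50)² + 69·j50 + 2500 = 0 + j3450 → |·| ≈ 3450, ∠ ≈ 90.00°
|L| = 5000 / 3450 ≈ 1.4493
Gain = 20 log₁₀(1.4493) ≈ 3.22 dB
∠L = 0.00° − 90.00° = -90.00°

At s = jω = j199:
quadratic: (j199)² + 69·j199 + 2500 = -37101 + j13731 → |·| ≈ 39560, ∠ ≈ 159.69°
|L| = 5000 / 39560 ≈ 0.12639
Gain = 20 log₁₀(0.12639) ≈ -17.97 dB
∠L = 0.00° − 159.69° = -159.69°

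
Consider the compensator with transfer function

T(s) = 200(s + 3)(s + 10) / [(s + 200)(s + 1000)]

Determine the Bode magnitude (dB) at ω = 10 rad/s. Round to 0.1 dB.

At s = jω = j10:
zero (s+3): 3 + j10 → |·| = √(3²+10²) = √109 ≈ 10.44, ∠ = arctan(10/3) ≈ 73.30°
zero (s+10): 10 + j10 → |·| = √(10²+10²) = √200 ≈ 14.142, ∠ = arctan(10/10) ≈ 45.00°
pole (s+200): 200 + j10 → |·| = √(200²+10²) = √40100 ≈ 200.25, ∠ = arctan(10/200) ≈ 2.86°
pole (s+1000): 1000 + j10 → |·| = √(1000²+10²) = √1000100 ≈ 1000, ∠ = arctan(10/1000) ≈ 0.57°
|T| = 200 · 147.64 / 2.0025e+05 ≈ 0.14746
Gain = 20 log₁₀(0.14746) ≈ -16.63 dB

-16.6 dB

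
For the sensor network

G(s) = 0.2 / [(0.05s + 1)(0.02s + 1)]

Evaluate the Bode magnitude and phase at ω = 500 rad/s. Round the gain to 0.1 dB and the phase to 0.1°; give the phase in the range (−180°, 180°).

At ω = 500 rad/s:
pole (1 + j500·0.05) = 1 + j25 → |·| ≈ 25.02, ∠ ≈ 87.71°
pole (1 + j500·0.02) = 1 + j10 → |·| ≈ 10.05, ∠ ≈ 84.29°
|G| = 0.2 · 1 / (25.02 · 10.05) ≈ 0.00079538
Gain = 20 log₁₀(0.00079538) ≈ -61.99 dB
∠G = (0°) − (87.71° + 84.29°) = -172.00°

-62.0 dB, -172.0°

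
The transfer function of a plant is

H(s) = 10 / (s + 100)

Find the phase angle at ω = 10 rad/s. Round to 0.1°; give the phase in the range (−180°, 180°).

-5.7°

At s = jω = j10:
pole (s+100): 100 + j10 → |·| = √(100²+10²) = √10100 ≈ 100.5, ∠ = arctan(10/100) ≈ 5.71°
∠H = 0.00° − 5.71° = -5.71°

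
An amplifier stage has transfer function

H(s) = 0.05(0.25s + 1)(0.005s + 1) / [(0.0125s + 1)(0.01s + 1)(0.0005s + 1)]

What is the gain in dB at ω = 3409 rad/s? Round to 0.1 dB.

-11.9 dB

At ω = 3409 rad/s:
zero (1 + j3409·0.25) = 1 + j852.25 → |·| ≈ 852.25, ∠ ≈ 89.93°
zero (1 + j3409·0.005) = 1 + j17.045 → |·| ≈ 17.074, ∠ ≈ 86.64°
pole (1 + j3409·0.0125) = 1 + j42.6125 → |·| ≈ 42.624, ∠ ≈ 88.66°
pole (1 + j3409·0.01) = 1 + j34.09 → |·| ≈ 34.105, ∠ ≈ 88.32°
pole (1 + j3409·0.0005) = 1 + j1.7045 → |·| ≈ 1.9762, ∠ ≈ 59.60°
|H| = 0.05 · 852.25 · 17.074 / (42.624 · 34.105 · 1.9762) ≈ 0.25326
Gain = 20 log₁₀(0.25326) ≈ -11.93 dB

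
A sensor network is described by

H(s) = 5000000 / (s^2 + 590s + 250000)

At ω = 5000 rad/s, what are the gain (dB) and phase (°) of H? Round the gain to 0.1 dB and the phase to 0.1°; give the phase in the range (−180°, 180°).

At s = jω = j5000:
quadratic: (j5000)² + 590·j5000 + 250000 = -24750000 + j2950000 → |·| ≈ 2.4925e+07, ∠ ≈ 173.20°
|H| = 5000000 / 2.4925e+07 ≈ 0.2006
Gain = 20 log₁₀(0.2006) ≈ -13.95 dB
∠H = 0.00° − 173.20° = -173.20°

-14.0 dB, -173.2°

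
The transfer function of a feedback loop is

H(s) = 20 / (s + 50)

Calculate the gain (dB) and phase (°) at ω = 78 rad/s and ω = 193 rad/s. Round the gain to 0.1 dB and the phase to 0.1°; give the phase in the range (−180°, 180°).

ω = 78: -13.3 dB, -57.3°; ω = 193: -20.0 dB, -75.5°

At s = jω = j78:
pole (s+50): 50 + j78 → |·| = √(50²+78²) = √8584 ≈ 92.65, ∠ = arctan(78/50) ≈ 57.34°
|H| = 20 / 92.65 ≈ 0.21587
Gain = 20 log₁₀(0.21587) ≈ -13.32 dB
∠H = 0.00° − 57.34° = -57.34°

At s = jω = j193:
pole (s+50): 50 + j193 → |·| = √(50²+193²) = √39749 ≈ 199.37, ∠ = arctan(193/50) ≈ 75.48°
|H| = 20 / 199.37 ≈ 0.10032
Gain = 20 log₁₀(0.10032) ≈ -19.97 dB
∠H = 0.00° − 75.48° = -75.48°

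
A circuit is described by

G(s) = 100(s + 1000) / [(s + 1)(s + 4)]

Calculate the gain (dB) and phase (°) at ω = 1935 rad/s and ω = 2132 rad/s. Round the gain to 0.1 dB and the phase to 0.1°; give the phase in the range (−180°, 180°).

ω = 1935: -24.7 dB, -117.2°; ω = 2132: -25.7 dB, -115.0°

At s = jω = j1935:
zero (s+1000): 1000 + j1935 → |·| = √(1000²+1935²) = √4744225 ≈ 2178.1, ∠ = arctan(1935/1000) ≈ 62.67°
pole (s+1): 1 + j1935 → |·| = √(1²+1935²) = √3744226 ≈ 1935, ∠ = arctan(1935/1) ≈ 89.97°
pole (s+4): 4 + j1935 → |·| = √(4²+1935²) = √3744241 ≈ 1935, ∠ = arctan(1935/4) ≈ 89.88°
|G| = 100 · 2178.1 / 3.7442e+06 ≈ 0.058173
Gain = 20 log₁₀(0.058173) ≈ -24.71 dB
∠G = 62.67° − 179.85° = -117.18°

At s = jω = j2132:
zero (s+1000): 1000 + j2132 → |·| = √(1000²+2132²) = √5545424 ≈ 2354.9, ∠ = arctan(2132/1000) ≈ 64.87°
pole (s+1): 1 + j2132 → |·| = √(1²+2132²) = √4545425 ≈ 2132, ∠ = arctan(2132/1) ≈ 89.97°
pole (s+4): 4 + j2132 → |·| = √(4²+2132²) = √4545440 ≈ 2132, ∠ = arctan(2132/4) ≈ 89.89°
|G| = 100 · 2354.9 / 4.5454e+06 ≈ 0.051808
Gain = 20 log₁₀(0.051808) ≈ -25.71 dB
∠G = 64.87° − 179.86° = -114.99°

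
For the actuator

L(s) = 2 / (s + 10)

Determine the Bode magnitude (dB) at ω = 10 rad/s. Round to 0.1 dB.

At s = jω = j10:
pole (s+10): 10 + j10 → |·| = √(10²+10²) = √200 ≈ 14.142, ∠ = arctan(10/10) ≈ 45.00°
|L| = 2 / 14.142 ≈ 0.14142
Gain = 20 log₁₀(0.14142) ≈ -16.99 dB

-17.0 dB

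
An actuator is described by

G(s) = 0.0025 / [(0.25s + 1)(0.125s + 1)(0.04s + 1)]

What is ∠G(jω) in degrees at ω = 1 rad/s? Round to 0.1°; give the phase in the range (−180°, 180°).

At ω = 1 rad/s:
pole (1 + j1·0.25) = 1 + j0.25 → |·| ≈ 1.0308, ∠ ≈ 14.04°
pole (1 + j1·0.125) = 1 + j0.125 → |·| ≈ 1.0078, ∠ ≈ 7.13°
pole (1 + j1·0.04) = 1 + j0.04 → |·| ≈ 1.0008, ∠ ≈ 2.29°
∠G = (0°) − (14.04° + 7.13° + 2.29°) = -23.46°

-23.5°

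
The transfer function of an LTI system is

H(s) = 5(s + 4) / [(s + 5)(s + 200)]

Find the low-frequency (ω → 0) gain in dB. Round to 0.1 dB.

-34.0 dB

H(0) = 5·4 / (5·200) = 0.02
20 log₁₀(0.02) ≈ -33.98 dB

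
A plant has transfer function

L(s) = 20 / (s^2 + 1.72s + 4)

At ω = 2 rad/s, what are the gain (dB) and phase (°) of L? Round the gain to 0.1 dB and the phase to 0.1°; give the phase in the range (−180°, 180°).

At s = jω = j2:
quadratic: (j2)² + 1.72·j2 + 4 = 0 + j3.44 → |·| ≈ 3.44, ∠ ≈ 90.00°
|L| = 20 / 3.44 ≈ 5.814
Gain = 20 log₁₀(5.814) ≈ 15.29 dB
∠L = 0.00° − 90.00° = -90.00°

15.3 dB, -90.0°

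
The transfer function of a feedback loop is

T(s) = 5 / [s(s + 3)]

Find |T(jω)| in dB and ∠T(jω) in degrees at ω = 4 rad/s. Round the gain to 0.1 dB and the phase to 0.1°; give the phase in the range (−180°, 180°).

At s = jω = j4:
pole (s+3): 3 + j4 → |·| = √(3²+4²) = √25 ≈ 5, ∠ = arctan(4/3) ≈ 53.13°
pole at origin: |s| = 4, ∠ = 90.00° (in denominator)
|T| = 5 / 20 ≈ 0.25
Gain = 20 log₁₀(0.25) ≈ -12.04 dB
∠T = 0.00° − 143.13° = -143.13°

-12.0 dB, -143.1°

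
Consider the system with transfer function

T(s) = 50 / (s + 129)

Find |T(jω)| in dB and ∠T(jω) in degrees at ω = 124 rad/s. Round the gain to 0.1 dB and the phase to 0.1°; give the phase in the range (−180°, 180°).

At s = jω = j124:
pole (s+129): 129 + j124 → |·| = √(129²+124²) = √32017 ≈ 178.93, ∠ = arctan(124/129) ≈ 43.87°
|T| = 50 / 178.93 ≈ 0.27944
Gain = 20 log₁₀(0.27944) ≈ -11.07 dB
∠T = 0.00° − 43.87° = -43.87°

-11.1 dB, -43.9°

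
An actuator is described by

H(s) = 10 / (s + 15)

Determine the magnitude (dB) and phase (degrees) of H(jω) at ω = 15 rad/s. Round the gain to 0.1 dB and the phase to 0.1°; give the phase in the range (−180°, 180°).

Substitute s = j15:
Numerator: 10 = 10 + j0
Denominator: (j15) + 15 = 15 + j15
|N| = √(10² + 0²) ≈ 10, ∠N ≈ 0.00°
|D| = √(15² + 15²) ≈ 21.213, ∠D ≈ 45.00°
|H| = 10 / 21.213 ≈ 0.47141
Gain = 20 log₁₀(0.47141) ≈ -6.53 dB
∠H = 0.00° − 45.00° = -45.00°

-6.5 dB, -45.0°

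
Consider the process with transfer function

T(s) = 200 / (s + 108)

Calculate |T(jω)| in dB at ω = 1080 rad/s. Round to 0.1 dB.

-14.7 dB

At s = jω = j1080:
pole (s+108): 108 + j1080 → |·| = √(108²+1080²) = √1178064 ≈ 1085.4, ∠ = arctan(1080/108) ≈ 84.29°
|T| = 200 / 1085.4 ≈ 0.18426
Gain = 20 log₁₀(0.18426) ≈ -14.69 dB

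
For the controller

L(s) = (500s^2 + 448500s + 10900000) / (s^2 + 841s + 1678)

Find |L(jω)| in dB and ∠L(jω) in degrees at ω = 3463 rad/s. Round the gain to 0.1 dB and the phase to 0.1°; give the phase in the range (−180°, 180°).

54.0 dB, -0.9°

Substitute s = j3463:
Numerator: 500(j3463)^2 + 448500(j3463) + 10900000 = -5985284500 + j1553155500
Denominator: (j3463)^2 + 841(j3463) + 1678 = -11990691 + j2912383
|N| = √(5985284500² + 1553155500²) ≈ 6.1835e+09, ∠N ≈ 165.45°
|D| = √(11990691² + 2912383²) ≈ 1.2339e+07, ∠D ≈ 166.35°
|L| = 6.1835e+09 / 1.2339e+07 ≈ 501.13
Gain = 20 log₁₀(501.13) ≈ 54.00 dB
∠L = 165.45° − 166.35° = -0.90°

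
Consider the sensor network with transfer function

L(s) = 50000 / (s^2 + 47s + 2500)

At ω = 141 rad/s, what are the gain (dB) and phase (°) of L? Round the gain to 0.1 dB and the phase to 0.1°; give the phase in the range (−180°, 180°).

At s = jω = j141:
quadratic: (j141)² + 47·j141 + 2500 = -17381 + j6627 → |·| ≈ 18602, ∠ ≈ 159.13°
|L| = 50000 / 18602 ≈ 2.6879
Gain = 20 log₁₀(2.6879) ≈ 8.59 dB
∠L = 0.00° − 159.13° = -159.13°

8.6 dB, -159.1°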